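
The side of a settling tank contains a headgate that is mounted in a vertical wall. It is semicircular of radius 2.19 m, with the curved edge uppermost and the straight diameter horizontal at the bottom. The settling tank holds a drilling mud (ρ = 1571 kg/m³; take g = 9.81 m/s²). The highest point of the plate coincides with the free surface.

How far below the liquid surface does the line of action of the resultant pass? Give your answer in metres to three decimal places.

γ = ρg = 1571 × 9.81 / 1000 = 15.41151 kN/m³.
The centroid lies 4r/(3π) = 0.929465 m above the diameter, so r − 4r/(3π) = 2.19 − 0.929465 = 1.26053 m below the topmost point, so the centroid depth is h_c = 1.26053 m.
A = πr²/2 = π × 2.19²/2 = 7.5337 m².
Resultant F = γ·h_c·A = 15.41151 × 1.26053 × 7.5337 = 146.355 kN.
I_c = (π/8 − 8/(9π))·r⁴ = 0.109757 × 2.19⁴ = 2.52469 m⁴.
Centre of pressure: y_p = y_c + I_c/(y_c·A) = 1.26053 + 2.52469/(1.26053 × 7.5337) = 1.26053 + 0.265856 = 1.52639 m along the plane.

h_p = 1.526 m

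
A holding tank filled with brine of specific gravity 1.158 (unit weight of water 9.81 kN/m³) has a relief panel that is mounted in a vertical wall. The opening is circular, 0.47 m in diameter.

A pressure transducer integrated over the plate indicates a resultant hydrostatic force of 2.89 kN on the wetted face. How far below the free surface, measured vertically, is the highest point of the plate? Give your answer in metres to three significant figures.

γ = 1.158 × 9.81 = 11.35998 kN/m³.
A = π(0.235)² = 0.173494 m².
From F = γ·h_c·A, the centroid depth is h_c = 2.89/(11.35998 × 0.173494) = 1.46634 m.
The centroid is at the centre, 0.235 m below the top of the plate, so the highest point sits at h_top = 1.46634 − 0.235 = 1.23134 m below the surface.

d_top ≈ 1.23 m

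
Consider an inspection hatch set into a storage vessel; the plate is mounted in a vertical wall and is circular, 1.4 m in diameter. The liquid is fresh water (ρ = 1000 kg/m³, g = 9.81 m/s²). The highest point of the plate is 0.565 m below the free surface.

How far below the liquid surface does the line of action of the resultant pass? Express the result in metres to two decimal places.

γ = ρg = 1000 × 9.81 = 9810 N/m³ = 9.81 kN/m³.
The centroid is at the centre, 0.7 m below the top of the plate, so the centroid depth is h_c = 0.565 + 0.7 = 1.265 m.
A = π(0.7)² = 1.53938 m².
Resultant F = γ·h_c·A = 9.81 × 1.265 × 1.53938 = 19.1032 kN.
I_c = πr⁴/4 = π × 0.7⁴/4 = 0.188574 m⁴.
Centre of pressure: y_p = y_c + I_c/(y_c·A) = 1.265 + 0.188574/(1.265 × 1.53938) = 1.265 + 0.0968379 = 1.36184 m along the plane.

h_p = 1.36 m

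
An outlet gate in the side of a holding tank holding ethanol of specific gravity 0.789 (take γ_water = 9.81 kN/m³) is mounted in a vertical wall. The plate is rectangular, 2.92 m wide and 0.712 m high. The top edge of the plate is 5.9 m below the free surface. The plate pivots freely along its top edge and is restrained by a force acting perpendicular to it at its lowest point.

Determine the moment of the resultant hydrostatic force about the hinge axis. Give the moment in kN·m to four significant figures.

M ≈ 36.52 kN·m

γ = 0.789 × 9.81 = 7.74009 kN/m³.
The centroid lies 0.712/2 = 0.356 m below the top edge, so the centroid depth is h_c = 5.9 + 0.356 = 6.256 m.
A = 2.92 × 0.712 = 2.07904 m².
Resultant F = γ·h_c·A = 7.74009 × 6.256 × 2.07904 = 100.671 kN.
I_c = b·h³/12 = 2.92 × 0.712³/12 = 0.0878297 m⁴.
Centre of pressure: y_p = y_c + I_c/(y_c·A) = 6.256 + 0.0878297/(6.256 × 2.07904) = 6.256 + 0.00675277 = 6.26275 m along the plane.
The resultant acts 0.356 + 0.00675277 = 0.362753 m (along the plate) below the hinge at the top edge, so the moment about the hinge is M = F × 0.362753 = 100.671 × 0.362753 = 36.5187 kN·m.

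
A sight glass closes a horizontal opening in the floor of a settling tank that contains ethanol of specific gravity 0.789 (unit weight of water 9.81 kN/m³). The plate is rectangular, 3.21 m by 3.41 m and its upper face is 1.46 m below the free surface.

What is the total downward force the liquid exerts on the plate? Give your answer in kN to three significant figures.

F ≈ 124 kN

γ = 0.789 × 9.81 = 7.74009 kN/m³.
The plate is horizontal, so pressure is uniform at p = γ·h = 7.74009 × 1.46 = 11.3005 kN/m².
A = 3.21 × 3.41 = 10.9461 m².
F = p·A = 11.3005 × 10.9461 = 123.696 kN.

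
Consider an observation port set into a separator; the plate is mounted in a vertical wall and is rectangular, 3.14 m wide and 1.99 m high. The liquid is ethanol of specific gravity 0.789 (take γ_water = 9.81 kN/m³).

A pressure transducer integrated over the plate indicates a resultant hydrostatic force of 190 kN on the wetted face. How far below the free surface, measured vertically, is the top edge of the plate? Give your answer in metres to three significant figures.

γ = 0.789 × 9.81 = 7.74009 kN/m³.
A = 3.14 × 1.99 = 6.2486 m².
From F = γ·h_c·A, the centroid depth is h_c = 190/(7.74009 × 6.2486) = 3.92848 m.
The centroid lies 1.99/2 = 0.995 m below the top edge, so the top edge sits at h_top = 3.92848 − 0.995 = 2.93348 m below the surface.

d_top ≈ 2.93 m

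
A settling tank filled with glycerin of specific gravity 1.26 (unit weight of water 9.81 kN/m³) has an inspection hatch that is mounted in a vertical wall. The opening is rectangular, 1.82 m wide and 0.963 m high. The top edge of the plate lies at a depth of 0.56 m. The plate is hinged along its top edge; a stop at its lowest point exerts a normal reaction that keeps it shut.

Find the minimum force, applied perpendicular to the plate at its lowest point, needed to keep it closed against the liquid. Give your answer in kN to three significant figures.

P ≈ 13.0 kN

γ = 1.26 × 9.81 = 12.3606 kN/m³.
The centroid lies 0.963/2 = 0.4815 m below the top edge, so the centroid depth is h_c = 0.56 + 0.4815 = 1.0415 m.
A = 1.82 × 0.963 = 1.75266 m².
Resultant F = γ·h_c·A = 12.3606 × 1.0415 × 1.75266 = 22.563 kN.
I_c = b·h³/12 = 1.82 × 0.963³/12 = 0.135447 m⁴.
Centre of pressure: y_p = y_c + I_c/(y_c·A) = 1.0415 + 0.135447/(1.0415 × 1.75266) = 1.0415 + 0.0742015 = 1.1157 m along the plane.
The resultant acts 0.4815 + 0.0742015 = 0.555701 m (along the plate) below the hinge at the top edge, so the moment about the hinge is M = F × 0.555701 = 22.563 × 0.555701 = 12.5383 kN·m.
A normal force at the bottom, 0.963 m from the hinge, must supply this moment: P = 12.5383/0.963 = 13.02 kN.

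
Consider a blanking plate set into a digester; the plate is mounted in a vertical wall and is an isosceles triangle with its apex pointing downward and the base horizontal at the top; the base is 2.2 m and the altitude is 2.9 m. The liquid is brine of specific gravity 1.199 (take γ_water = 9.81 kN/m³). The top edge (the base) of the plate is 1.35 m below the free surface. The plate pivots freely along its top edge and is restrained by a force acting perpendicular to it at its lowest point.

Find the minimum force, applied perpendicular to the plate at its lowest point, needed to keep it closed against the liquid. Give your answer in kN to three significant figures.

γ = 1.199 × 9.81 = 11.76219 kN/m³.
With the apex down, the centroid sits h/3 = 2.9/3 = 0.966667 m below the base (the top edge), so the centroid depth is h_c = 1.35 + 0.966667 = 2.31667 m.
A = ½ × 2.2 × 2.9 = 3.19 m².
Resultant F = γ·h_c·A = 11.76219 × 2.31667 × 3.19 = 86.9247 kN.
I_c = b·h³/36 = 2.2 × 2.9³/36 = 1.49044 m⁴.
Centre of pressure: y_p = y_c + I_c/(y_c·A) = 2.31667 + 1.49044/(2.31667 × 3.19) = 2.31667 + 0.201679 = 2.51835 m along the plane.
The resultant acts 0.966667 + 0.201679 = 1.16835 m (along the plate) below the hinge at the top edge, so the moment about the hinge is M = F × 1.16835 = 86.9247 × 1.16835 = 101.558 kN·m.
A normal force at the bottom, 2.9 m from the hinge, must supply this moment: P = 101.558/2.9 = 35.02 kN.

P ≈ 35.0 kN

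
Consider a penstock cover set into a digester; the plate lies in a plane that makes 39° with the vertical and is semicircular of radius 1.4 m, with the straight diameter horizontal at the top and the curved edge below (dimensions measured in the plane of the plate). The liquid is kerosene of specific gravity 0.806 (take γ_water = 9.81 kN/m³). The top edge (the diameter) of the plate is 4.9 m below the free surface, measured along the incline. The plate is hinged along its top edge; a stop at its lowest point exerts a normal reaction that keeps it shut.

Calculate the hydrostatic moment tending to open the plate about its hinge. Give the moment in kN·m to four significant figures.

M ≈ 64.35 kN·m

γ = 0.806 × 9.81 = 7.90686 kN/m³.
The plate makes 39° with the vertical, i.e. θ = 90° − 39° = 51° to the horizontal. Measuring y along the incline from the free-surface line, vertical depth h = y·sinθ with sinθ = 0.777146.
The centroid of a semicircle lies 4r/(3π) = 0.594178 m from the diameter, here below the top edge, so y_c = 4.9 + 0.594178 = 5.49418 m and h_c = 5.49418 × 0.777146 = 4.26978 m.
A = πr²/2 = π × 1.4²/2 = 3.07876 m².
Resultant F = γ·h_c·A = 7.90686 × 4.26978 × 3.07876 = 103.941 kN.
I_c = (π/8 − 8/(9π))·r⁴ = 0.109757 × 1.4⁴ = 0.421642 m⁴.
Centre of pressure: y_p = y_c + I_c/(y_c·A) = 5.49418 + 0.421642/(5.49418 × 3.07876) = 5.49418 + 0.0249267 = 5.51911 m along the plane.
The resultant acts 0.594178 + 0.0249267 = 0.619105 m (along the plate) below the hinge at the top edge, so the moment about the hinge is M = F × 0.619105 = 103.941 × 0.619105 = 64.3504 kN·m.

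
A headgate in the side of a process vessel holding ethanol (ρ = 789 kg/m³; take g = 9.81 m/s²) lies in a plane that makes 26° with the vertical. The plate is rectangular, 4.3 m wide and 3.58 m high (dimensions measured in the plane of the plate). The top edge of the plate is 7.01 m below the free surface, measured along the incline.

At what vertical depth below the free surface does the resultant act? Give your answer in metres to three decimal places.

h_p = 8.018 m

γ = ρg = 789 × 9.81 / 1000 = 7.74009 kN/m³.
The plate makes 26° with the vertical, i.e. θ = 90° − 26° = 64° to the horizontal. Measuring y along the incline from the free-surface line, vertical depth h = y·sinθ with sinθ = 0.898794.
The centroid lies 3.58/2 = 1.79 m below the top edge, so y_c = 7.01 + 1.79 = 8.8 m and h_c = 8.8 × 0.898794 = 7.90939 m.
A = 4.3 × 3.58 = 15.394 m².
Resultant F = γ·h_c·A = 7.74009 × 7.90939 × 15.394 = 942.411 kN.
I_c = b·h³/12 = 4.3 × 3.58³/12 = 16.4413 m⁴.
Centre of pressure: y_p = y_c + I_c/(y_c·A) = 8.8 + 16.4413/(8.8 × 15.394) = 8.8 + 0.121367 = 8.92137 m along the plane.
Vertically, h_p = y_p·sinθ = 8.92137 × 0.898794 = 8.01847 m.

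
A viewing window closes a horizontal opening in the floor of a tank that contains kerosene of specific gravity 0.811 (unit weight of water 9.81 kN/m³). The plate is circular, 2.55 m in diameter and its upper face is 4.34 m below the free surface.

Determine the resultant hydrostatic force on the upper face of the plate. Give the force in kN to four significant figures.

γ = 0.811 × 9.81 = 7.95591 kN/m³.
The plate is horizontal, so pressure is uniform at p = γ·h = 7.95591 × 4.34 = 34.5286 kN/m².
A = π(1.275)² = 5.10705 m².
F = p·A = 34.5286 × 5.10705 = 176.339 kN.

F ≈ 176.3 kN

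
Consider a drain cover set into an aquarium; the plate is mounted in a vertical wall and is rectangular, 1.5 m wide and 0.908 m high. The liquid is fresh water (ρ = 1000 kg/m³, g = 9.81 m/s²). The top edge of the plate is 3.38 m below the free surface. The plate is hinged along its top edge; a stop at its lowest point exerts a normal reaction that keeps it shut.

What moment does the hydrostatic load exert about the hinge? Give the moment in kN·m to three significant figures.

M ≈ 24.2 kN·m

γ = ρg = 1000 × 9.81 = 9810 N/m³ = 9.81 kN/m³.
The centroid lies 0.908/2 = 0.454 m below the top edge, so the centroid depth is h_c = 3.38 + 0.454 = 3.834 m.
A = 1.5 × 0.908 = 1.362 m².
Resultant F = γ·h_c·A = 9.81 × 3.834 × 1.362 = 51.2269 kN.
I_c = b·h³/12 = 1.5 × 0.908³/12 = 0.0935767 m⁴.
Centre of pressure: y_p = y_c + I_c/(y_c·A) = 3.834 + 0.0935767/(3.834 × 1.362) = 3.834 + 0.01792 = 3.85192 m along the plane.
The resultant acts 0.454 + 0.01792 = 0.47192 m (along the plate) below the hinge at the top edge, so the moment about the hinge is M = F × 0.47192 = 51.2269 × 0.47192 = 24.175 kN·m.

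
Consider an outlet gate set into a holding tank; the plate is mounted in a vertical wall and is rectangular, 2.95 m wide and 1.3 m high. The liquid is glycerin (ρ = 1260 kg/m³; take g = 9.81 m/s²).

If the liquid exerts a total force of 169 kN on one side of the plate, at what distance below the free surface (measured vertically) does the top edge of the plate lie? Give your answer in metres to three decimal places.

γ = ρg = 1260 × 9.81 / 1000 = 12.3606 kN/m³.
A = 2.95 × 1.3 = 3.835 m².
From F = γ·h_c·A, the centroid depth is h_c = 169/(12.3606 × 3.835) = 3.56518 m.
The centroid lies 1.3/2 = 0.65 m below the top edge, so the top edge sits at h_top = 3.56518 − 0.65 = 2.91518 m below the surface.

d_top ≈ 2.915 m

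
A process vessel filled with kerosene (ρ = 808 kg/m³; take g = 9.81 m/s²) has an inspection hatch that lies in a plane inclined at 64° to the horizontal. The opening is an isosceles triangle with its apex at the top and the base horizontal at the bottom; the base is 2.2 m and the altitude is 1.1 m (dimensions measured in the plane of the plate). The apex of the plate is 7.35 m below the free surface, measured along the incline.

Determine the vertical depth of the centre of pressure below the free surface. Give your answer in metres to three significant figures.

γ = ρg = 808 × 9.81 / 1000 = 7.92648 kN/m³.
Let θ = 64° be the plate's angle to the horizontal; measure y along the incline from where the plane meets the free surface. Vertical depth h = y·sinθ with sinθ = 0.898794.
With the apex up, the centroid sits 2h/3 = 2 × 1.1/3 = 0.733333 m below the apex, so y_c = 7.35 + 0.733333 = 8.08333 m and h_c = 8.08333 × 0.898794 = 7.26525 m.
A = ½ × 2.2 × 1.1 = 1.21 m².
Resultant F = γ·h_c·A = 7.92648 × 7.26525 × 1.21 = 69.6813 kN.
I_c = b·h³/36 = 2.2 × 1.1³/36 = 0.0813389 m⁴.
Centre of pressure: y_p = y_c + I_c/(y_c·A) = 8.08333 + 0.0813389/(8.08333 × 1.21) = 8.08333 + 0.00831616 = 8.09165 m along the plane.
Vertically, h_p = y_p·sinθ = 8.09165 × 0.898794 = 7.27273 m.

h_p = 7.27 m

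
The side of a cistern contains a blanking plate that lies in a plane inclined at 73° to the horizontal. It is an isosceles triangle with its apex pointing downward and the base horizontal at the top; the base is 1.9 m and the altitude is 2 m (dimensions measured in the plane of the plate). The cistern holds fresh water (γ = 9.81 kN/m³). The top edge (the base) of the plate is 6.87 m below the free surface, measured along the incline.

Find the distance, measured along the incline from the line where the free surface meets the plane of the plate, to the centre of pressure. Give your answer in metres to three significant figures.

y_p = 7.57 m

γ = 9.81 kN/m³.
Let θ = 73° be the plate's angle to the horizontal; measure y along the incline from where the plane meets the free surface. Vertical depth h = y·sinθ with sinθ = 0.956305.
With the apex down, the centroid sits h/3 = 2/3 = 0.666667 m below the base (the top edge), so y_c = 6.87 + 0.666667 = 7.53667 m and h_c = 7.53667 × 0.956305 = 7.20736 m.
A = ½ × 1.9 × 2 = 1.9 m².
Resultant F = γ·h_c·A = 9.81 × 7.20736 × 1.9 = 134.338 kN.
I_c = b·h³/36 = 1.9 × 2³/36 = 0.422222 m⁴.
Centre of pressure: y_p = y_c + I_c/(y_c·A) = 7.53667 + 0.422222/(7.53667 × 1.9) = 7.53667 + 0.0294854 = 7.56616 m along the plane.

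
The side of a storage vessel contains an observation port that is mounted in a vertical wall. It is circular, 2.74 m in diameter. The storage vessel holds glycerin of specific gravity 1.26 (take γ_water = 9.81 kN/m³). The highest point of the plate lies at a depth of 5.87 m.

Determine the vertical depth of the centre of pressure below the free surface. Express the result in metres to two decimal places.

h_p = 7.30 m

γ = 1.26 × 9.81 = 12.3606 kN/m³.
The centroid is at the centre, 1.37 m below the top of the plate, so the centroid depth is h_c = 5.87 + 1.37 = 7.24 m.
A = π(1.37)² = 5.89646 m².
Resultant F = γ·h_c·A = 12.3606 × 7.24 × 5.89646 = 527.679 kN.
I_c = πr⁴/4 = π × 1.37⁴/4 = 2.76676 m⁴.
Centre of pressure: y_p = y_c + I_c/(y_c·A) = 7.24 + 2.76676/(7.24 × 5.89646) = 7.24 + 0.0648099 = 7.30481 m along the plane.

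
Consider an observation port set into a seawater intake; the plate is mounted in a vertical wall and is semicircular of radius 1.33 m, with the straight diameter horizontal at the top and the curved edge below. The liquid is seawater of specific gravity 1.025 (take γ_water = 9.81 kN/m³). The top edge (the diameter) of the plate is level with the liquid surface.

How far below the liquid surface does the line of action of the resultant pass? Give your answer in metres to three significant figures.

h_p = 0.783 m

γ = 1.025 × 9.81 = 10.05525 kN/m³.
The centroid of a semicircle lies 4r/(3π) = 0.56447 m from the diameter, here below the top edge, so the centroid depth is h_c = 0.56447 m.
A = πr²/2 = π × 1.33²/2 = 2.77858 m².
Resultant F = γ·h_c·A = 10.05525 × 0.56447 × 2.77858 = 15.7709 kN.
I_c = (π/8 − 8/(9π))·r⁴ = 0.109757 × 1.33⁴ = 0.34343 m⁴.
Centre of pressure: y_p = y_c + I_c/(y_c·A) = 0.56447 + 0.34343/(0.56447 × 2.77858) = 0.56447 + 0.218965 = 0.783435 m along the plane.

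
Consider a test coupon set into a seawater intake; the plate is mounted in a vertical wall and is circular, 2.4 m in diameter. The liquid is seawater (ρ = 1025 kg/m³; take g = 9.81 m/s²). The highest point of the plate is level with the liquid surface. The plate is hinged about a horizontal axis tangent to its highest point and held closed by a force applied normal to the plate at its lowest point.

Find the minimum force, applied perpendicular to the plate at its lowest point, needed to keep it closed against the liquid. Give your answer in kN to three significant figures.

γ = ρg = 1025 × 9.81 / 1000 = 10.05525 kN/m³.
The centroid is at the centre, 1.2 m below the top of the plate, so the centroid depth is h_c = 1.2 m.
A = π(1.2)² = 4.52389 m².
Resultant F = γ·h_c·A = 10.05525 × 1.2 × 4.52389 = 54.5866 kN.
I_c = πr⁴/4 = π × 1.2⁴/4 = 1.6286 m⁴.
Centre of pressure: y_p = y_c + I_c/(y_c·A) = 1.2 + 1.6286/(1.2 × 4.52389) = 1.2 + 0.3 = 1.5 m along the plane.
The resultant acts 1.2 + 0.3 = 1.5 m (along the plate) below the hinge at the top edge, so the moment about the hinge is M = F × 1.5 = 54.5866 × 1.5 = 81.8799 kN·m.
A normal force at the bottom, 2.4 m from the hinge, must supply this moment: P = 81.8799/2.4 = 34.1166 kN.

P ≈ 34.1 kN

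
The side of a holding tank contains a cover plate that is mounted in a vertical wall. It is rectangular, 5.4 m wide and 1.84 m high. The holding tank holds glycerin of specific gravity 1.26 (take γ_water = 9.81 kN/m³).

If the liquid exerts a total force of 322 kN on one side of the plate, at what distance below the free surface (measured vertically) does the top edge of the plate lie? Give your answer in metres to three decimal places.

γ = 1.26 × 9.81 = 12.3606 kN/m³.
A = 5.4 × 1.84 = 9.936 m².
From F = γ·h_c·A, the centroid depth is h_c = 322/(12.3606 × 9.936) = 2.62183 m.
The centroid lies 1.84/2 = 0.92 m below the top edge, so the top edge sits at h_top = 2.62183 − 0.92 = 1.70183 m below the surface.

d_top ≈ 1.702 m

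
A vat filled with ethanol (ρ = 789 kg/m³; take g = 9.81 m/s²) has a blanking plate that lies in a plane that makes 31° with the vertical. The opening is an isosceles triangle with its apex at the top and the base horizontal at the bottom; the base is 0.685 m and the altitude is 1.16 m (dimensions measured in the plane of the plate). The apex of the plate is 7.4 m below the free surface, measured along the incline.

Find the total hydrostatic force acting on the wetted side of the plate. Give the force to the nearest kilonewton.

F ≈ 22 kN

γ = ρg = 789 × 9.81 / 1000 = 7.74009 kN/m³.
The plate makes 31° with the vertical, i.e. θ = 90° − 31° = 59° to the horizontal. Measuring y along the incline from the free-surface line, vertical depth h = y·sinθ with sinθ = 0.857167.
With the apex up, the centroid sits 2h/3 = 2 × 1.16/3 = 0.773333 m below the apex, so y_c = 7.4 + 0.773333 = 8.17333 m and h_c = 8.17333 × 0.857167 = 7.00591 m.
A = ½ × 0.685 × 1.16 = 0.3973 m².
Resultant F = γ·h_c·A = 7.74009 × 7.00591 × 0.3973 = 21.5441 kN.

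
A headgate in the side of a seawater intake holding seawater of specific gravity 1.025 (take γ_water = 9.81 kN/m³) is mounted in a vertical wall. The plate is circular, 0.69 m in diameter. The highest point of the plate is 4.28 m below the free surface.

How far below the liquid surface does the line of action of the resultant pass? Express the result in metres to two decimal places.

γ = 1.025 × 9.81 = 10.05525 kN/m³.
The centroid is at the centre, 0.345 m below the top of the plate, so the centroid depth is h_c = 4.28 + 0.345 = 4.625 m.
A = π(0.345)² = 0.373928 m².
Resultant F = γ·h_c·A = 10.05525 × 4.625 × 0.373928 = 17.3897 kN.
I_c = πr⁴/4 = π × 0.345⁴/4 = 0.0111267 m⁴.
Centre of pressure: y_p = y_c + I_c/(y_c·A) = 4.625 + 0.0111267/(4.625 × 0.373928) = 4.625 + 0.00643379 = 4.63143 m along the plane.

h_p = 4.63 m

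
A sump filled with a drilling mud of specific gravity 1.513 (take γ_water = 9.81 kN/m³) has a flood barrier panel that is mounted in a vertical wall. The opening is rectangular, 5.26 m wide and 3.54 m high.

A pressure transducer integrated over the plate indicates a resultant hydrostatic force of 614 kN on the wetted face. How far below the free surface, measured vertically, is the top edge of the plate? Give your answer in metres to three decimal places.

d_top ≈ 0.452 m

γ = 1.513 × 9.81 = 14.84253 kN/m³.
A = 5.26 × 3.54 = 18.6204 m².
From F = γ·h_c·A, the centroid depth is h_c = 614/(14.84253 × 18.6204) = 2.22163 m.
The centroid lies 3.54/2 = 1.77 m below the top edge, so the top edge sits at h_top = 2.22163 − 1.77 = 0.45163 m below the surface.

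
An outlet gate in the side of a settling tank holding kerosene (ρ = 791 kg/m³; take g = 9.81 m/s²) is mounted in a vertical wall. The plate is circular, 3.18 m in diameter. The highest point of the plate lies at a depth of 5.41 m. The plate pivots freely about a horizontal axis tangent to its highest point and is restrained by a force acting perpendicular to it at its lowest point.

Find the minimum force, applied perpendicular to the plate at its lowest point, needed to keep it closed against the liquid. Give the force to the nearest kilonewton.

γ = ρg = 791 × 9.81 / 1000 = 7.75971 kN/m³.
The centroid is at the centre, 1.59 m below the top of the plate, so the centroid depth is h_c = 5.41 + 1.59 = 7 m.
A = π(1.59)² = 7.94226 m².
Resultant F = γ·h_c·A = 7.75971 × 7 × 7.94226 = 431.407 kN.
I_c = πr⁴/4 = π × 1.59⁴/4 = 5.01971 m⁴.
Centre of pressure: y_p = y_c + I_c/(y_c·A) = 7 + 5.01971/(7 × 7.94226) = 7 + 0.0902893 = 7.09029 m along the plane.
The resultant acts 1.59 + 0.0902893 = 1.68029 m (along the plate) below the hinge at the top edge, so the moment about the hinge is M = F × 1.68029 = 431.407 × 1.68029 = 724.889 kN·m.
A normal force at the bottom, 3.18 m from the hinge, must supply this moment: P = 724.889/3.18 = 227.953 kN.

P ≈ 228 kN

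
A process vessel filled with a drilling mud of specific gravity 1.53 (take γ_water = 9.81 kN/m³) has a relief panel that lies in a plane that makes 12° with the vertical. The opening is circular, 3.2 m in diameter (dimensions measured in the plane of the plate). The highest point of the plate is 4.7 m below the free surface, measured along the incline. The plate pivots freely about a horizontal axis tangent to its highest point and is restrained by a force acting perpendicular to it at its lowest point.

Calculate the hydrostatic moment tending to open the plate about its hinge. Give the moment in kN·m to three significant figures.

M ≈ 1270 kN·m

γ = 1.53 × 9.81 = 15.0093 kN/m³.
The plate makes 12° with the vertical, i.e. θ = 90° − 12° = 78° to the horizontal. Measuring y along the incline from the free-surface line, vertical depth h = y·sinθ with sinθ = 0.978148.
The centroid is at the centre, 1.6 m below the top of the plate, so y_c = 4.7 + 1.6 = 6.3 m and h_c = 6.3 × 0.978148 = 6.16233 m.
A = π(1.6)² = 8.04248 m².
Resultant F = γ·h_c·A = 15.0093 × 6.16233 × 8.04248 = 743.867 kN.
I_c = πr⁴/4 = π × 1.6⁴/4 = 5.14719 m⁴.
Centre of pressure: y_p = y_c + I_c/(y_c·A) = 6.3 + 5.14719/(6.3 × 8.04248) = 6.3 + 0.101587 = 6.40159 m along the plane.
The resultant acts 1.6 + 0.101587 = 1.70159 m (along the plate) below the hinge at the top edge, so the moment about the hinge is M = F × 1.70159 = 743.867 × 1.70159 = 1265.76 kN·m.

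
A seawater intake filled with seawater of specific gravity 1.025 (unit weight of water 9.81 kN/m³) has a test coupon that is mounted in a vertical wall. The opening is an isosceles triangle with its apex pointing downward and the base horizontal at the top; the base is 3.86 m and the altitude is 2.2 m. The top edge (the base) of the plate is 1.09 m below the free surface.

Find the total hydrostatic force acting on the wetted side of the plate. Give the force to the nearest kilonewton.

γ = 1.025 × 9.81 = 10.05525 kN/m³.
With the apex down, the centroid sits h/3 = 2.2/3 = 0.733333 m below the base (the top edge), so the centroid depth is h_c = 1.09 + 0.733333 = 1.82333 m.
A = ½ × 3.86 × 2.2 = 4.246 m².
Resultant F = γ·h_c·A = 10.05525 × 1.82333 × 4.246 = 77.8463 kN.

F ≈ 78 kN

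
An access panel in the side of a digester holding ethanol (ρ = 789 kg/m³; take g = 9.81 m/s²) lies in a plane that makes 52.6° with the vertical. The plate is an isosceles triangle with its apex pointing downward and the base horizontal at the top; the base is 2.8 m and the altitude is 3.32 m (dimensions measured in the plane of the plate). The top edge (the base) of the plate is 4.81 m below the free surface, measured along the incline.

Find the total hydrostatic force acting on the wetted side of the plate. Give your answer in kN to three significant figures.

F ≈ 129 kN

γ = ρg = 789 × 9.81 / 1000 = 7.74009 kN/m³.
The plate makes 52.6° with the vertical, i.e. θ = 90° − 52.6° = 37.4° to the horizontal. Measuring y along the incline from the free-surface line, vertical depth h = y·sinθ with sinθ = 0.607376.
With the apex down, the centroid sits h/3 = 3.32/3 = 1.10667 m below the base (the top edge), so y_c = 4.81 + 1.10667 = 5.91667 m and h_c = 5.91667 × 0.607376 = 3.59364 m.
A = ½ × 2.8 × 3.32 = 4.648 m².
Resultant F = γ·h_c·A = 7.74009 × 3.59364 × 4.648 = 129.285 kN.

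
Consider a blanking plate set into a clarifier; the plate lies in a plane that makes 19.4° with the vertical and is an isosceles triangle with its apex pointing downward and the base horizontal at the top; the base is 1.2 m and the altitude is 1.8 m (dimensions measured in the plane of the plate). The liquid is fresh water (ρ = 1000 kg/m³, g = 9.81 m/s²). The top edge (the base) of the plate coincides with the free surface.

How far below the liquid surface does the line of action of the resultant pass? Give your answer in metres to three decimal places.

γ = ρg = 1000 × 9.81 = 9810 N/m³ = 9.81 kN/m³.
The plate makes 19.4° with the vertical, i.e. θ = 90° − 19.4° = 70.6° to the horizontal. Measuring y along the incline from the free-surface line, vertical depth h = y·sinθ with sinθ = 0.943223.
With the apex down, the centroid sits h/3 = 1.8/3 = 0.6 m below the base (the top edge), so y_c = 0.6 m and h_c = 0.6 × 0.943223 = 0.565934 m.
A = ½ × 1.2 × 1.8 = 1.08 m².
Resultant F = γ·h_c·A = 9.81 × 0.565934 × 1.08 = 5.99596 kN.
I_c = b·h³/36 = 1.2 × 1.8³/36 = 0.1944 m⁴.
Centre of pressure: y_p = y_c + I_c/(y_c·A) = 0.6 + 0.1944/(0.6 × 1.08) = 0.6 + 0.3 = 0.9 m along the plane.
Vertically, h_p = y_p·sinθ = 0.9 × 0.943223 = 0.848901 m.

h_p = 0.849 m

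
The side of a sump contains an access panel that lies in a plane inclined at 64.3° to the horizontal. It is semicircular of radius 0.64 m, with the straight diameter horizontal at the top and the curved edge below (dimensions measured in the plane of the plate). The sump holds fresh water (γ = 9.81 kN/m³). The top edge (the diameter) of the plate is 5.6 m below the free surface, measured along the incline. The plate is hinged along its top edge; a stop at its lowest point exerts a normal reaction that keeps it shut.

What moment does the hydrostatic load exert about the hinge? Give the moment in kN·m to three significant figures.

M ≈ 9.23 kN·m

γ = 9.81 kN/m³.
Let θ = 64.3° be the plate's angle to the horizontal; measure y along the incline from where the plane meets the free surface. Vertical depth h = y·sinθ with sinθ = 0.901077.
The centroid of a semicircle lies 4r/(3π) = 0.271624 m from the diameter, here below the top edge, so y_c = 5.6 + 0.271624 = 5.87162 m and h_c = 5.87162 × 0.901077 = 5.29078 m.
A = πr²/2 = π × 0.64²/2 = 0.643398 m².
Resultant F = γ·h_c·A = 9.81 × 5.29078 × 0.643398 = 33.394 kN.
I_c = (π/8 − 8/(9π))·r⁴ = 0.109757 × 0.64⁴ = 0.0184142 m⁴.
Centre of pressure: y_p = y_c + I_c/(y_c·A) = 5.87162 + 0.0184142/(5.87162 × 0.643398) = 5.87162 + 0.00487433 = 5.87649 m along the plane.
The resultant acts 0.271624 + 0.00487433 = 0.276498 m (along the plate) below the hinge at the top edge, so the moment about the hinge is M = F × 0.276498 = 33.394 × 0.276498 = 9.23337 kN·m.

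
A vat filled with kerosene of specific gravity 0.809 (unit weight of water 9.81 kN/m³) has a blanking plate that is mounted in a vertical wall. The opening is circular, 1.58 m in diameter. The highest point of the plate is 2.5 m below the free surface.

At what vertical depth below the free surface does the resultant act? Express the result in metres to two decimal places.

h_p = 3.34 m

γ = 0.809 × 9.81 = 7.93629 kN/m³.
The centroid is at the centre, 0.79 m below the top of the plate, so the centroid depth is h_c = 2.5 + 0.79 = 3.29 m.
A = π(0.79)² = 1.96067 m².
Resultant F = γ·h_c·A = 7.93629 × 3.29 × 1.96067 = 51.1939 kN.
I_c = πr⁴/4 = π × 0.79⁴/4 = 0.305913 m⁴.
Centre of pressure: y_p = y_c + I_c/(y_c·A) = 3.29 + 0.305913/(3.29 × 1.96067) = 3.29 + 0.0474239 = 3.33742 m along the plane.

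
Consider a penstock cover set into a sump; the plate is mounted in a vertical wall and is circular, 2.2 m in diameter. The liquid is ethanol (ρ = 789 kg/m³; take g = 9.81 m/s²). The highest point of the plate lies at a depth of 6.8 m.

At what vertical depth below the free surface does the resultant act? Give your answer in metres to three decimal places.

γ = ρg = 789 × 9.81 / 1000 = 7.74009 kN/m³.
The centroid is at the centre, 1.1 m below the top of the plate, so the centroid depth is h_c = 6.8 + 1.1 = 7.9 m.
A = π(1.1)² = 3.80133 m².
Resultant F = γ·h_c·A = 7.74009 × 7.9 × 3.80133 = 232.439 kN.
I_c = πr⁴/4 = π × 1.1⁴/4 = 1.1499 m⁴.
Centre of pressure: y_p = y_c + I_c/(y_c·A) = 7.9 + 1.1499/(7.9 × 3.80133) = 7.9 + 0.0382911 = 7.93829 m along the plane.

h_p = 7.938 m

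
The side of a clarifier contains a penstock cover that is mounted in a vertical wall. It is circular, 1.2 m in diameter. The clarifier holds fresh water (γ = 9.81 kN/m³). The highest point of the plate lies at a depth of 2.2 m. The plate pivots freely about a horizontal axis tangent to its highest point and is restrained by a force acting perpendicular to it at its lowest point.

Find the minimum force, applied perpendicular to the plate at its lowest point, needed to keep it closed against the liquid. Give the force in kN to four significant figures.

γ = 9.81 kN/m³.
The centroid is at the centre, 0.6 m below the top of the plate, so the centroid depth is h_c = 2.2 + 0.6 = 2.8 m.
A = π(0.6)² = 1.13097 m².
Resultant F = γ·h_c·A = 9.81 × 2.8 × 1.13097 = 31.0655 kN.
I_c = πr⁴/4 = π × 0.6⁴/4 = 0.101788 m⁴.
Centre of pressure: y_p = y_c + I_c/(y_c·A) = 2.8 + 0.101788/(2.8 × 1.13097) = 2.8 + 0.0321431 = 2.83214 m along the plane.
The resultant acts 0.6 + 0.0321431 = 0.632143 m (along the plate) below the hinge at the top edge, so the moment about the hinge is M = F × 0.632143 = 31.0655 × 0.632143 = 19.6378 kN·m.
A normal force at the bottom, 1.2 m from the hinge, must supply this moment: P = 19.6378/1.2 = 16.3648 kN.

P ≈ 16.36 kN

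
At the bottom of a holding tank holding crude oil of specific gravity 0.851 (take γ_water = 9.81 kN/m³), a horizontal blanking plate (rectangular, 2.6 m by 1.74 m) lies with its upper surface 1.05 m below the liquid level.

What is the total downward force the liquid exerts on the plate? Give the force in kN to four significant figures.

F ≈ 39.66 kN

γ = 0.851 × 9.81 = 8.34831 kN/m³.
The plate is horizontal, so pressure is uniform at p = γ·h = 8.34831 × 1.05 = 8.76573 kN/m².
A = 2.6 × 1.74 = 4.524 m².
F = p·A = 8.76573 × 4.524 = 39.6562 kN.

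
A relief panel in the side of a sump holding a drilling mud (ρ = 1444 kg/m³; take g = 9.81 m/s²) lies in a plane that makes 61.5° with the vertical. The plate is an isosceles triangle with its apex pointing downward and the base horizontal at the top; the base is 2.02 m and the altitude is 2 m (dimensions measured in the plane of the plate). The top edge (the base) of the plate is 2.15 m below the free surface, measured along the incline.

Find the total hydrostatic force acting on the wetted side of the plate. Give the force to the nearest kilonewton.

γ = ρg = 1444 × 9.81 / 1000 = 14.16564 kN/m³.
The plate makes 61.5° with the vertical, i.e. θ = 90° − 61.5° = 28.5° to the horizontal. Measuring y along the incline from the free-surface line, vertical depth h = y·sinθ with sinθ = 0.477159.
With the apex down, the centroid sits h/3 = 2/3 = 0.666667 m below the base (the top edge), so y_c = 2.15 + 0.666667 = 2.81667 m and h_c = 2.81667 × 0.477159 = 1.344 m.
A = ½ × 2.02 × 2 = 2.02 m².
Resultant F = γ·h_c·A = 14.16564 × 1.344 × 2.02 = 38.458 kN.

F ≈ 38 kN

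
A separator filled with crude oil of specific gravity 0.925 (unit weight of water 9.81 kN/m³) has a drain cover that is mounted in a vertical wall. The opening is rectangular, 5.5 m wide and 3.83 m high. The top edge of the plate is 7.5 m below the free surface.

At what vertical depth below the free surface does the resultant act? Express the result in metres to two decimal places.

γ = 0.925 × 9.81 = 9.07425 kN/m³.
The centroid lies 3.83/2 = 1.915 m below the top edge, so the centroid depth is h_c = 7.5 + 1.915 = 9.415 m.
A = 5.5 × 3.83 = 21.065 m².
Resultant F = γ·h_c·A = 9.07425 × 9.415 × 21.065 = 1799.67 kN.
I_c = b·h³/12 = 5.5 × 3.83³/12 = 25.75 m⁴.
Centre of pressure: y_p = y_c + I_c/(y_c·A) = 9.415 + 25.75/(9.415 × 21.065) = 9.415 + 0.129836 = 9.54484 m along the plane.

h_p = 9.54 m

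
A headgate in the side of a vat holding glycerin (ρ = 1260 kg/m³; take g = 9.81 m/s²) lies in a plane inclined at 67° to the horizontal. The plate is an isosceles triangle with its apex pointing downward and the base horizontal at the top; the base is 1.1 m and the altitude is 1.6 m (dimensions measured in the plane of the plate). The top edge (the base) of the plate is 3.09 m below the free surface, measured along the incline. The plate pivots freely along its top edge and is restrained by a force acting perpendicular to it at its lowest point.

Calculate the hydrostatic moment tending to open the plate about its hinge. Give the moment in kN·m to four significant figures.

M ≈ 20.77 kN·m

γ = ρg = 1260 × 9.81 / 1000 = 12.3606 kN/m³.
Let θ = 67° be the plate's angle to the horizontal; measure y along the incline from where the plane meets the free surface. Vertical depth h = y·sinθ with sinθ = 0.920505.
With the apex down, the centroid sits h/3 = 1.6/3 = 0.533333 m below the base (the top edge), so y_c = 3.09 + 0.533333 = 3.62333 m and h_c = 3.62333 × 0.920505 = 3.33529 m.
A = ½ × 1.1 × 1.6 = 0.88 m².
Resultant F = γ·h_c·A = 12.3606 × 3.33529 × 0.88 = 36.279 kN.
I_c = b·h³/36 = 1.1 × 1.6³/36 = 0.125156 m⁴.
Centre of pressure: y_p = y_c + I_c/(y_c·A) = 3.62333 + 0.125156/(3.62333 × 0.88) = 3.62333 + 0.0392519 = 3.66258 m along the plane.
The resultant acts 0.533333 + 0.0392519 = 0.572585 m (along the plate) below the hinge at the top edge, so the moment about the hinge is M = F × 0.572585 = 36.279 × 0.572585 = 20.7728 kN·m.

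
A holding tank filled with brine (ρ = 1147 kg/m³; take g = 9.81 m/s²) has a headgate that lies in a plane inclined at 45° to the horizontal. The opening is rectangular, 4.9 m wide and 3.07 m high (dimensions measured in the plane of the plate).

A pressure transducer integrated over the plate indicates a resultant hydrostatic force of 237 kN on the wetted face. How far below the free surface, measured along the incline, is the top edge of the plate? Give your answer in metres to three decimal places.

y_top ≈ 0.445 m

γ = ρg = 1147 × 9.81 / 1000 = 11.25207 kN/m³.
A = 4.9 × 3.07 = 15.043 m².
From F = γ·h_c·A, the centroid depth is h_c = 237/(11.25207 × 15.043) = 1.40017 m.
Let θ = 45° be the plate's angle to the horizontal; measure y along the incline from where the plane meets the free surface. Vertical depth h = y·sinθ with sinθ = 0.707107.
Along the incline, y_c = h_c/sinθ = 1.40017/0.707107 = 1.98014 m.
The centroid lies 3.07/2 = 1.535 m below the top edge, so the top edge sits at y_top = 1.98014 − 1.535 = 0.44514 m along the incline.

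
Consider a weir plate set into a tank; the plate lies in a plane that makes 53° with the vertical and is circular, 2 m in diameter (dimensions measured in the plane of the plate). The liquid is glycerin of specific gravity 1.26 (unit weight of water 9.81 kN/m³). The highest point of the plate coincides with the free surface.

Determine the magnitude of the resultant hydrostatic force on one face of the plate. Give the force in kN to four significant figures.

γ = 1.26 × 9.81 = 12.3606 kN/m³.
The plate makes 53° with the vertical, i.e. θ = 90° − 53° = 37° to the horizontal. Measuring y along the incline from the free-surface line, vertical depth h = y·sinθ with sinθ = 0.601815.
The centroid is at the centre, 1 m below the top of the plate, so y_c = 1 m and h_c = 1 × 0.601815 = 0.601815 m.
A = π(1)² = 3.14159 m².
Resultant F = γ·h_c·A = 12.3606 × 0.601815 × 3.14159 = 23.3696 kN.

F ≈ 23.37 kN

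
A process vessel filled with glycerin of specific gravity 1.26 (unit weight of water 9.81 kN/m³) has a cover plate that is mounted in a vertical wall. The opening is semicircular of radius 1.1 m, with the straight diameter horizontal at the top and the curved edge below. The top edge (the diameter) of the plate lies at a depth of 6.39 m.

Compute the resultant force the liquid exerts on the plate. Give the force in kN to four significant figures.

F ≈ 161.1 kN

γ = 1.26 × 9.81 = 12.3606 kN/m³.
The centroid of a semicircle lies 4r/(3π) = 0.466854 m from the diameter, here below the top edge, so the centroid depth is h_c = 6.39 + 0.466854 = 6.85685 m.
A = πr²/2 = π × 1.1²/2 = 1.90066 m².
Resultant F = γ·h_c·A = 12.3606 × 6.85685 × 1.90066 = 161.09 kN.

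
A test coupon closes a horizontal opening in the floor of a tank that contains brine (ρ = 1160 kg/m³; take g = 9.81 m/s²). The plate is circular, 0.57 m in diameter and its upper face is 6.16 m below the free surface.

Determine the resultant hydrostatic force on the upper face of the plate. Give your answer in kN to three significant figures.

F ≈ 17.9 kN

γ = ρg = 1160 × 9.81 / 1000 = 11.3796 kN/m³.
The plate is horizontal, so pressure is uniform at p = γ·h = 11.3796 × 6.16 = 70.0983 kN/m².
A = π(0.285)² = 0.255176 m².
F = p·A = 70.0983 × 0.255176 = 17.8874 kN.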